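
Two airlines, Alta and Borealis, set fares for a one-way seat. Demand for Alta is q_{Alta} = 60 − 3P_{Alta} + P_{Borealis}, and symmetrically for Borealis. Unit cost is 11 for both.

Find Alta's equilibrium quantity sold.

Alta's profit: π = (P_{Alta} − 11)(60 − 3P_{Alta} + P_{Borealis}).
∂π/∂P_{Alta} = 93 − 6P_{Alta} + P_{Borealis} = 0 ⇒ P_{Alta} = 15.5 + (1/6)P_{Borealis}.
The game is symmetric, so in equilibrium P_{Borealis} = P_{Alta}: the reaction function gives (5/6)P_{Alta} = 15.5, hence P_{Alta} = 18.6.
q_{Alta} = 60 − 3·18.6 + 18.6 = 22.8.

22.8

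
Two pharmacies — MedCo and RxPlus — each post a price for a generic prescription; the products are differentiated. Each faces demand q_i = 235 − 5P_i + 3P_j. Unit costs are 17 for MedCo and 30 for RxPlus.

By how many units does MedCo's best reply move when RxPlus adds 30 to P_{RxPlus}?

9

MedCo's profit: π = (P_{MedCo} − 17)(235 − 5P_{MedCo} + 3P_{RxPlus}).
∂π/∂P_{MedCo} = 320 − 10P_{MedCo} + 3P_{RxPlus} = 0 ⇒ P_{MedCo} = 32 + 0.3P_{RxPlus}.
The reaction-function slope is 0.3, so a 30-unit rise in P_{RxPlus} moves P_{MedCo} by 0.3 × 30 = 9. MedCo's best response rises — the actions are strategic complements.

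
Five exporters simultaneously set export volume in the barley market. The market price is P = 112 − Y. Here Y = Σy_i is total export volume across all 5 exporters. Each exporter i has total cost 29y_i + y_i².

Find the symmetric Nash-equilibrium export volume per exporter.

10.375

A representative exporter's profit is π_i = y_i(112 − Y) − 29y_i − y_i², with Y = y_i + Σ_{j≠i} y_j.
First-order condition: 83 − 4y_i − Σ_{j≠i} y_j = 0.
Imposing symmetry (y_j = y for all j) turns Σ_{j≠i} y_j into 4y, so 83 = 8y and y = 10.375.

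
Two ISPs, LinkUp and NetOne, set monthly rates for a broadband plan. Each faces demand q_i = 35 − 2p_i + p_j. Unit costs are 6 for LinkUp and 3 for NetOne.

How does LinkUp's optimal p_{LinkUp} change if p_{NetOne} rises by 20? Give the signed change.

5

LinkUp's profit: π = (p_{LinkUp} − 6)(35 − 2p_{LinkUp} + p_{NetOne}).
∂π/∂p_{LinkUp} = 47 − 4p_{LinkUp} + p_{NetOne} = 0 ⇒ p_{LinkUp} = 11.75 + 0.25p_{NetOne}.
The reaction-function slope is 0.25, so a 20-unit rise in p_{NetOne} moves p_{LinkUp} by 0.25 × 20 = 5. LinkUp's best response rises — the actions are strategic complements.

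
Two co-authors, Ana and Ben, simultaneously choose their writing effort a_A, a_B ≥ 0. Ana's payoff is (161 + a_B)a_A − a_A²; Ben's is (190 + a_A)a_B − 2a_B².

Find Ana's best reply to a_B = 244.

Expanding Ana's payoff: 161a_A + a_Ba_A − a_A².
∂π/∂a_A = 161 + a_B − 2a_A = 0, so a_A = 80.5 + 0.5a_B.
At a_B = 244: a_A = 80.5 + 0.5·244 = 202.5.

202.5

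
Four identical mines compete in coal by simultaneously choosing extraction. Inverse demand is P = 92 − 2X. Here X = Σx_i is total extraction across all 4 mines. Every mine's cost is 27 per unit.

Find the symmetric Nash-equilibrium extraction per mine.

A representative mine's profit is π_i = x_i(92 − 2X) − 27x_i, with X = x_i + Σ_{j≠i} x_j.
First-order condition: 65 − 4x_i − 2Σ_{j≠i} x_j = 0.
In a symmetric equilibrium every mine chooses the same x, so Σ_{j≠i} x_j = 3x. The condition becomes 65 − 10x = 0, giving x = 65/10 = 6.5.

6.5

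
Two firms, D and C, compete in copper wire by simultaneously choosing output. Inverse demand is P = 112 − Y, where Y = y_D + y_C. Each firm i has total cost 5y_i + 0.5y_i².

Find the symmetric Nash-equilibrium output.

26.75

Firm D's profit: π = y_D(112 − (y_D + y_C)) − 5y_D − 0.5y_D².
∂π/∂y_D = 107 − 3y_D − y_C = 0, so y_D = 107/3 − (1/3)y_C.
The game is symmetric, so in equilibrium y_C = y_D: the reaction function gives (4/3)y_D = 107/3, hence y_D = 26.75.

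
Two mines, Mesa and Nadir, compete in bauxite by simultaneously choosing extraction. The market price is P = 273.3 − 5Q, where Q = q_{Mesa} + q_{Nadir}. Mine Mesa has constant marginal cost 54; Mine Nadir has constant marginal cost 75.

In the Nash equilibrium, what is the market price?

134.1

Mine Mesa's profit: π = q_{Mesa}(273.3 − 5(q_{Mesa} + q_{Nadir})) − 54q_{Mesa}.
∂π/∂q_{Mesa} = 219.3 − 10q_{Mesa} − 5q_{Nadir} = 0, so q_{Mesa} = 21.93 − 0.5q_{Nadir}.
By the same steps for Nadir: q_{Nadir} = 19.83 − 0.5q_{Mesa}.
Substituting the second reaction function into the first: q_{Mesa} = 21.93 − 0.5(19.83 − 0.5q_{Mesa}), which gives 0.75q_{Mesa} = 12.015 ⇒ q_{Mesa} = 16.02.
Then q_{Nadir} = 19.83 − 0.5·16.02 = 11.82.
Equilibrium price: P = 273.3 − 5·27.84 = 134.1.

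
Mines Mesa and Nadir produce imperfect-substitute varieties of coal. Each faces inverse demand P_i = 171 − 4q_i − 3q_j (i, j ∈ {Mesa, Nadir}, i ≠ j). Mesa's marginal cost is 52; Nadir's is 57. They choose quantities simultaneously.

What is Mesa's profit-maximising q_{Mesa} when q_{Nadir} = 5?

13

Mine Mesa's profit: π = q_{Mesa}(171 − 4q_{Mesa} − 3q_{Nadir}) − 52q_{Mesa}.
∂π/∂q_{Mesa} = 119 − 8q_{Mesa} − 3q_{Nadir} = 0 ⇒ q_{Mesa} = 14.875 − 0.375q_{Nadir}.
At q_{Nadir} = 5: q_{Mesa} = 14.875 − 0.375·5 = 13.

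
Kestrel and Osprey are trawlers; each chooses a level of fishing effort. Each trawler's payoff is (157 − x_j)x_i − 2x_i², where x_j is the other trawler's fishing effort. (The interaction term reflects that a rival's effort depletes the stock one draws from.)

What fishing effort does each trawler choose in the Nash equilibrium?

Kestrel's payoff is (157 − x_O)x_K − 2x_K².
∂π/∂x_K = 157 − x_O − 4x_K = 0, so x_K = 39.25 − 0.25x_O.
By symmetry x_O = x_K; substituting into the reaction function, 1.25x_K = 39.25 and x_K = 31.4.

31.4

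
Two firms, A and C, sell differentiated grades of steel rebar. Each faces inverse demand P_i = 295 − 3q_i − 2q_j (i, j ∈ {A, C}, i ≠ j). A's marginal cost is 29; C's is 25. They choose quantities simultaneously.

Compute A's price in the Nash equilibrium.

Firm A's profit: π = q_A(295 − 3q_A − 2q_C) − 29q_A.
∂π/∂q_A = 266 − 6q_A − 2q_C = 0 ⇒ q_A = 133/3 − (1/3)q_C.
Similarly q_C = 45 − (1/3)q_A.
Solving the two reaction functions simultaneously: (1 − (−1/3)(−1/3))q_A = 133/3 − (1/3)·45, so (8/9)q_A = 88/3 and q_A = 33.
Then q_C = 45 − (1/3)·33 = 34.
P_A = 295 − 3·33 − 2·34 = 128.

128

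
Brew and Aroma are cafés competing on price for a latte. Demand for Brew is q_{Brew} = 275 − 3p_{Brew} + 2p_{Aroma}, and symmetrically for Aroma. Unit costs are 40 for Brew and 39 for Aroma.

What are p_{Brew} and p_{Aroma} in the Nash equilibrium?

98.5625, 98.1875

Brew's profit: π = (p_{Brew} − 40)(275 − 3p_{Brew} + 2p_{Aroma}).
∂π/∂p_{Brew} = 395 − 6p_{Brew} + 2p_{Aroma} = 0 ⇒ p_{Brew} = 395/6 + (1/3)p_{Aroma}.
Similarly p_{Aroma} = 196/3 + (1/3)p_{Brew}.
Substituting the second reaction function into the first: p_{Brew} = 395/6 + (1/3)(196/3 + (1/3)p_{Brew}), which gives (8/9)p_{Brew} = 1577/18 ⇒ p_{Brew} = 98.5625.
Then p_{Aroma} = 196/3 + (1/3)·98.5625 = 98.1875.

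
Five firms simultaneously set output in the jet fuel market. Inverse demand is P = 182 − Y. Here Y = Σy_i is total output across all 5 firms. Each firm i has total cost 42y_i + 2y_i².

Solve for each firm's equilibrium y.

A representative firm's profit is π_i = y_i(182 − Y) − 42y_i − 2y_i², with Y = y_i + Σ_{j≠i} y_j.
First-order condition: 140 − 6y_i − Σ_{j≠i} y_j = 0.
With identical firms, set every y_j = y: then 140 − 6y − 4y = 0, i.e. y = 140/10 = 14.

14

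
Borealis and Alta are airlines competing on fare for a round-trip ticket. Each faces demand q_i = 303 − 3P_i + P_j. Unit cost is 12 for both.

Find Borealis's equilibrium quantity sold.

167.4

Borealis's profit: π = (P_{Borealis} − 12)(303 − 3P_{Borealis} + P_{Alta}).
∂π/∂P_{Borealis} = 339 − 6P_{Borealis} + P_{Alta} = 0 ⇒ P_{Borealis} = 56.5 + (1/6)P_{Alta}.
Setting P_{Borealis} = P_{Alta} in the reaction function: P_{Borealis} = 56.5 + (1/6)P_{Borealis}, so P_{Borealis} = 56.5 / (5/6) = 67.8.
q_{Borealis} = 303 − 3·67.8 + 67.8 = 167.4.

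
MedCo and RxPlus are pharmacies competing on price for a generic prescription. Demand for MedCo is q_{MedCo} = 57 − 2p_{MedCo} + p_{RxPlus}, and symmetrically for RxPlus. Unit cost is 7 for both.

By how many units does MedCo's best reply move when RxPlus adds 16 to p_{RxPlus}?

4

MedCo's profit: π = (p_{MedCo} − 7)(57 − 2p_{MedCo} + p_{RxPlus}).
∂π/∂p_{MedCo} = 71 − 4p_{MedCo} + p_{RxPlus} = 0 ⇒ p_{MedCo} = 17.75 + 0.25p_{RxPlus}.
The reaction-function slope is 0.25, so a 16-unit rise in p_{RxPlus} moves p_{MedCo} by 0.25 × 16 = 4. MedCo's best response rises — the actions are strategic complements.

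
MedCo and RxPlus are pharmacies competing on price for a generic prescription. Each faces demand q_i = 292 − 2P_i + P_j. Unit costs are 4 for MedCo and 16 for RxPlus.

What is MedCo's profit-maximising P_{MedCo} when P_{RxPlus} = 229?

MedCo's profit: π = (P_{MedCo} − 4)(292 − 2P_{MedCo} + P_{RxPlus}).
∂π/∂P_{MedCo} = 300 − 4P_{MedCo} + P_{RxPlus} = 0 ⇒ P_{MedCo} = 75 + 0.25P_{RxPlus}.
At P_{RxPlus} = 229: P_{MedCo} = 75 + 0.25·229 = 132.25.

132.25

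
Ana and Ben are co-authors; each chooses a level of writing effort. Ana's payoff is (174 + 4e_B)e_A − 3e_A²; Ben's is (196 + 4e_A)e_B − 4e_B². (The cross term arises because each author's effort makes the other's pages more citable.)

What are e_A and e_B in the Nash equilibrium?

68, 58.5

Expanding Ana's payoff: 174e_A + 4e_Be_A − 3e_A².
∂π/∂e_A = 174 + 4e_B − 6e_A = 0, so e_A = 29 + (2/3)e_B.
Likewise for Ben: e_B = 24.5 + 0.5e_A.
Plugging e_B into Ana's best response: e_A = 29 + (2/3)(24.5 + 0.5e_A) ⇒ (2/3)e_A = 136/3, so e_A = 68.
Then e_B = 24.5 + 0.5·68 = 58.5.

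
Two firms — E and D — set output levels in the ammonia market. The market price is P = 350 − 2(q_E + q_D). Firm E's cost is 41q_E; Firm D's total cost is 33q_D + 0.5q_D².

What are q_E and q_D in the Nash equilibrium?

56.9375, 40.625

Firm E's profit: π = q_E(350 − 2(q_E + q_D)) − 41q_E.
∂π/∂q_E = 309 − 4q_E − 2q_D = 0, so q_E = 77.25 − 0.5q_D.
For D: ∂π/∂q_D = 317 − 5q_D − 2q_E = 0 ⇒ q_D = 63.4 − 0.4q_E.
Substituting the second reaction function into the first: q_E = 77.25 − 0.5(63.4 − 0.4q_E), which gives 0.8q_E = 45.55 ⇒ q_E = 56.9375.
Then q_D = 63.4 − 0.4·56.9375 = 40.625.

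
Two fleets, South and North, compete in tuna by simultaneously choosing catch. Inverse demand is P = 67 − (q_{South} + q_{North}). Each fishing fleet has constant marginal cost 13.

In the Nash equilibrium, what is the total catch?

Fishing fleet South's profit: π = q_{South}(67 − (q_{South} + q_{North})) − 13q_{South}.
∂π/∂q_{South} = 54 − 2q_{South} − q_{North} = 0, so q_{South} = 27 − 0.5q_{North}.
The game is symmetric, so in equilibrium q_{North} = q_{South}: the reaction function gives 1.5q_{South} = 27, hence q_{South} = 18.
Total catch: 18 + 18 = 36.

36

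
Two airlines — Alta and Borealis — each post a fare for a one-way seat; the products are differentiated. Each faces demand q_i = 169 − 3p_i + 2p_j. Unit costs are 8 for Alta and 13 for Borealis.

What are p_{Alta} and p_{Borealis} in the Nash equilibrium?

49.1875, 51.0625

Alta's profit: π = (p_{Alta} − 8)(169 − 3p_{Alta} + 2p_{Borealis}).
∂π/∂p_{Alta} = 193 − 6p_{Alta} + 2p_{Borealis} = 0 ⇒ p_{Alta} = 193/6 + (1/3)p_{Borealis}.
Similarly p_{Borealis} = 104/3 + (1/3)p_{Alta}.
Solving the two reaction functions simultaneously: (1 − (1/3)(1/3))p_{Alta} = 193/6 + (1/3)·(104/3), so (8/9)p_{Alta} = 787/18 and p_{Alta} = 49.1875.
Then p_{Borealis} = 104/3 + (1/3)·49.1875 = 51.0625.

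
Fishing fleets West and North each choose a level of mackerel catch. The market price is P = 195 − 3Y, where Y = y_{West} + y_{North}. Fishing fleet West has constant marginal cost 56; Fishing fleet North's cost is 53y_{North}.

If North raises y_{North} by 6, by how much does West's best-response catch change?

Fishing fleet West's profit: π = y_{West}(195 − 3(y_{West} + y_{North})) − 56y_{West}.
∂π/∂y_{West} = 139 − 6y_{West} − 3y_{North} = 0, so y_{West} = 139/6 − 0.5y_{North}.
The reaction-function slope is −0.5, so a 6-unit rise in y_{North} moves y_{West} by −0.5 × 6 = −3. West's best response falls — the actions are strategic substitutes.

-3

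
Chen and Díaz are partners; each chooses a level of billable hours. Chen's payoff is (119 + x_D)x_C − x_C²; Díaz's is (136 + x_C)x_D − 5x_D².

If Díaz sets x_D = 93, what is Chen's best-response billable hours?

106

Expanding Chen's payoff: 119x_C + x_Dx_C − x_C².
∂π/∂x_C = 119 + x_D − 2x_C = 0, so x_C = 59.5 + 0.5x_D.
At x_D = 93: x_C = 59.5 + 0.5·93 = 106.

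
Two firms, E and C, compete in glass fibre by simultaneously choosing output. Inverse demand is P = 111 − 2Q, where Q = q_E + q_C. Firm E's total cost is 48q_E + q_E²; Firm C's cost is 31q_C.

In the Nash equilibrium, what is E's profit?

Firm E's profit: π = q_E(111 − 2(q_E + q_C)) − 48q_E − q_E².
∂π/∂q_E = 63 − 6q_E − 2q_C = 0, so q_E = 10.5 − (1/3)q_C.
For C: ∂π/∂q_C = 80 − 4q_C − 2q_E = 0 ⇒ q_C = 20 − 0.5q_E.
Plugging q_C into E's best response: q_E = 10.5 − (1/3)(20 − 0.5q_E) ⇒ (5/6)q_E = 23/6, so q_E = 4.6.
Then q_C = 20 − 0.5·4.6 = 17.7.
Price P = 111 − 2·22.3 = 66.4.
E's profit: (66.4 − 48)·4.6 − (4.6)² = 63.48.

63.48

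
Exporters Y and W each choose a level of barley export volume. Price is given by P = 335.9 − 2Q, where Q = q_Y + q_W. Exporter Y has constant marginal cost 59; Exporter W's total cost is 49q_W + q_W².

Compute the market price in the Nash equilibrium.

167.76

Exporter Y's profit: π = q_Y(335.9 − 2(q_Y + q_W)) − 59q_Y.
∂π/∂q_Y = 276.9 − 4q_Y − 2q_W = 0, so q_Y = 69.225 − 0.5q_W.
For W: ∂π/∂q_W = 286.9 − 6q_W − 2q_Y = 0 ⇒ q_W = 2869/60 − (1/3)q_Y.
Substituting the second reaction function into the first: q_Y = 69.225 − 0.5(2869/60 − (1/3)q_Y), which gives (5/6)q_Y = 2719/60 ⇒ q_Y = 54.38.
Then q_W = 2869/60 − (1/3)·54.38 = 29.69.
Equilibrium price: P = 335.9 − 2·84.07 = 167.76.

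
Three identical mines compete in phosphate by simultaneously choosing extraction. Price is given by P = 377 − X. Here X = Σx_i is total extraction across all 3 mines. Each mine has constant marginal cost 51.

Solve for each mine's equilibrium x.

81.5

A representative mine's profit is π_i = x_i(377 − X) − 51x_i, with X = x_i + Σ_{j≠i} x_j.
First-order condition: 326 − 2x_i − Σ_{j≠i} x_j = 0.
In a symmetric equilibrium every mine chooses the same x, so Σ_{j≠i} x_j = 2x. The condition becomes 326 − 4x = 0, giving x = 326/4 = 81.5.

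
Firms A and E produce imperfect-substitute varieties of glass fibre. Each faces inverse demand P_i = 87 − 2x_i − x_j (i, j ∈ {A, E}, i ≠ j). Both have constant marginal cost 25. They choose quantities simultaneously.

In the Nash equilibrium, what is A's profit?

Firm A's profit: π = x_A(87 − 2x_A − x_E) − 25x_A.
∂π/∂x_A = 62 − 4x_A − x_E = 0 ⇒ x_A = 15.5 − 0.25x_E.
The game is symmetric, so in equilibrium x_E = x_A: the reaction function gives 1.25x_A = 15.5, hence x_A = 12.4.
P_A = 87 − 2·12.4 − 12.4 = 49.8.
Profit = (49.8 − 25)·12.4 = 307.52.

307.52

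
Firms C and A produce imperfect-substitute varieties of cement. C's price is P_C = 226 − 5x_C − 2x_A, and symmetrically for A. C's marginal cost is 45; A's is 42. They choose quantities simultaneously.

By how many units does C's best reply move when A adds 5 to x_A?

Firm C's profit: π = x_C(226 − 5x_C − 2x_A) − 45x_C.
∂π/∂x_C = 181 − 10x_C − 2x_A = 0 ⇒ x_C = 18.1 − 0.2x_A.
The reaction-function slope is −0.2, so a 5-unit rise in x_A moves x_C by −0.2 × 5 = −1. C's best response falls — the actions are strategic substitutes.

-1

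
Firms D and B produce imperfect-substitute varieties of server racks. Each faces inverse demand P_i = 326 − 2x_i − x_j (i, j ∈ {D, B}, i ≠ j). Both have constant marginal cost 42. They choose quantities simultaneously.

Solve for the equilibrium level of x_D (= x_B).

Firm D's profit: π = x_D(326 − 2x_D − x_B) − 42x_D.
∂π/∂x_D = 284 − 4x_D − x_B = 0 ⇒ x_D = 71 − 0.25x_B.
By symmetry x_B = x_D; substituting into the reaction function, 1.25x_D = 71 and x_D = 56.8.

56.8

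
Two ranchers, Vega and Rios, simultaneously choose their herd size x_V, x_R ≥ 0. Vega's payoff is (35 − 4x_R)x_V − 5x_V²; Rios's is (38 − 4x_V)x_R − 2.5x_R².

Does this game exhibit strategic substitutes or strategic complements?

strategic substitutes

Expanding Vega's payoff: 35x_V − 4x_Rx_V − 5x_V².
∂π/∂x_V = 35 − 4x_R − 10x_V = 0, so x_V = 3.5 − 0.4x_R.
The best-response slope dx_V/dx_R = −0.4 < 0: the reaction function is downward-sloping, so the choices are strategic substitutes.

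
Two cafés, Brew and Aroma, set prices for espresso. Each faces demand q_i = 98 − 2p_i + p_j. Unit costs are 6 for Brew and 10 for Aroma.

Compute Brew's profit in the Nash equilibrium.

Brew's profit: π = (p_{Brew} − 6)(98 − 2p_{Brew} + p_{Aroma}).
∂π/∂p_{Brew} = 110 − 4p_{Brew} + p_{Aroma} = 0 ⇒ p_{Brew} = 27.5 + 0.25p_{Aroma}.
Similarly p_{Aroma} = 29.5 + 0.25p_{Brew}.
Solving the two reaction functions simultaneously: (1 − (0.25)(0.25))p_{Brew} = 27.5 + 0.25·29.5, so 0.9375p_{Brew} = 34.875 and p_{Brew} = 37.2.
Then p_{Aroma} = 29.5 + 0.25·37.2 = 38.8.
q_{Brew} = 98 − 2·37.2 + 38.8 = 62.4.
Profit = (37.2 − 6)·62.4 = 1946.88.

1946.88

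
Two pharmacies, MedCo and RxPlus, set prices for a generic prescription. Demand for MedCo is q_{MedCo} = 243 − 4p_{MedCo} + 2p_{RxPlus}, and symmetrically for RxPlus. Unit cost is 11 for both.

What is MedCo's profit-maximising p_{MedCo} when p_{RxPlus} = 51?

48.625

MedCo's profit: π = (p_{MedCo} − 11)(243 − 4p_{MedCo} + 2p_{RxPlus}).
∂π/∂p_{MedCo} = 287 − 8p_{MedCo} + 2p_{RxPlus} = 0 ⇒ p_{MedCo} = 35.875 + 0.25p_{RxPlus}.
At p_{RxPlus} = 51: p_{MedCo} = 35.875 + 0.25·51 = 48.625.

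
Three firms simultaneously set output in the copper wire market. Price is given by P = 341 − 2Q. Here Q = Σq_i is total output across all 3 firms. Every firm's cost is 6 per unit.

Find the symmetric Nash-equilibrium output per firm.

A representative firm's profit is π_i = q_i(341 − 2Q) − 6q_i, with Q = q_i + Σ_{j≠i} q_j.
First-order condition: 335 − 4q_i − 2Σ_{j≠i} q_j = 0.
In a symmetric equilibrium every firm chooses the same q, so Σ_{j≠i} q_j = 2q. The condition becomes 335 − 8q = 0, giving q = 335/8 = 41.875.

41.875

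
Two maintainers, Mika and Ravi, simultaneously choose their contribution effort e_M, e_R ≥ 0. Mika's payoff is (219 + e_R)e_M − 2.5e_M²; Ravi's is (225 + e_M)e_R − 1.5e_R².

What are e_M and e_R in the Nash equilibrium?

63, 96

Expanding Mika's payoff: 219e_M + e_Re_M − 2.5e_M².
∂π/∂e_M = 219 + e_R − 5e_M = 0, so e_M = 43.8 + 0.2e_R.
Likewise for Ravi: e_R = 75 + (1/3)e_M.
Solving the two reaction functions simultaneously: (1 − (0.2)(1/3))e_M = 43.8 + 0.2·75, so (14/15)e_M = 58.8 and e_M = 63.
Then e_R = 75 + (1/3)·63 = 96.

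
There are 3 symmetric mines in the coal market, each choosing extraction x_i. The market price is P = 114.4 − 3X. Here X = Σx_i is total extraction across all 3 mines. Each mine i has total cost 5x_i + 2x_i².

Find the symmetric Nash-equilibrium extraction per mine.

A representative mine's profit is π_i = x_i(114.4 − 3X) − 5x_i − 2x_i², with X = x_i + Σ_{j≠i} x_j.
First-order condition: 109.4 − 10x_i − 3Σ_{j≠i} x_j = 0.
With identical mines, set every x_j = x: then 109.4 − 10x − 6x = 0, i.e. x = 109.4/16 = 6.8375.

6.8375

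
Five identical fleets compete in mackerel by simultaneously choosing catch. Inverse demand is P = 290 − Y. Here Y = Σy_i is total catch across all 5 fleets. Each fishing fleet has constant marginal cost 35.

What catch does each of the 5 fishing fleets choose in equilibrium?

42.5

A representative fishing fleet's profit is π_i = y_i(290 − Y) − 35y_i, with Y = y_i + Σ_{j≠i} y_j.
First-order condition: 255 − 2y_i − Σ_{j≠i} y_j = 0.
In a symmetric equilibrium every fishing fleet chooses the same y, so Σ_{j≠i} y_j = 4y. The condition becomes 255 − 6y = 0, giving y = 255/6 = 42.5.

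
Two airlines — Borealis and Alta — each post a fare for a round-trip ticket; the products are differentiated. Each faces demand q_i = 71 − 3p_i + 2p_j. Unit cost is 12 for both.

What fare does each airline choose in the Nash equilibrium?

Borealis's profit: π = (p_{Borealis} − 12)(71 − 3p_{Borealis} + 2p_{Alta}).
∂π/∂p_{Borealis} = 107 − 6p_{Borealis} + 2p_{Alta} = 0 ⇒ p_{Borealis} = 107/6 + (1/3)p_{Alta}.
The game is symmetric, so in equilibrium p_{Alta} = p_{Borealis}: the reaction function gives (2/3)p_{Borealis} = 107/6, hence p_{Borealis} = 26.75.

26.75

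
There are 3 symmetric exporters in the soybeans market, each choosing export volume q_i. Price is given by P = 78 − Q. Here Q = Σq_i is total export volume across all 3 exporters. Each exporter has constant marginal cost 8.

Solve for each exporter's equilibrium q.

A representative exporter's profit is π_i = q_i(78 − Q) − 8q_i, with Q = q_i + Σ_{j≠i} q_j.
First-order condition: 70 − 2q_i − Σ_{j≠i} q_j = 0.
Imposing symmetry (q_j = q for all j) turns Σ_{j≠i} q_j into 2q, so 70 = 4q and q = 17.5.

17.5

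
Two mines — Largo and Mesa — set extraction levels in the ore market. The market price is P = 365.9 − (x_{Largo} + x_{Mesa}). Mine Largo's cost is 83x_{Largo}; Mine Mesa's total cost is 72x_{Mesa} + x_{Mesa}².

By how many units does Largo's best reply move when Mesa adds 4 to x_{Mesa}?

-2

Mine Largo's profit: π = x_{Largo}(365.9 − (x_{Largo} + x_{Mesa})) − 83x_{Largo}.
∂π/∂x_{Largo} = 282.9 − 2x_{Largo} − x_{Mesa} = 0, so x_{Largo} = 141.45 − 0.5x_{Mesa}.
The reaction-function slope is −0.5, so a 4-unit rise in x_{Mesa} moves x_{Largo} by −0.5 × 4 = −2. Largo's best response falls — the actions are strategic substitutes.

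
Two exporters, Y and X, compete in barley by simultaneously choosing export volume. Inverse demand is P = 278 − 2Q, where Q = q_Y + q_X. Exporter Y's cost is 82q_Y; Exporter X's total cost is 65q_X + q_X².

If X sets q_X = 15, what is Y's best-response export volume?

41.5

Exporter Y's profit: π = q_Y(278 − 2(q_Y + q_X)) − 82q_Y.
∂π/∂q_Y = 196 − 4q_Y − 2q_X = 0, so q_Y = 49 − 0.5q_X.
At q_X = 15: q_Y = 49 − 0.5·15 = 41.5.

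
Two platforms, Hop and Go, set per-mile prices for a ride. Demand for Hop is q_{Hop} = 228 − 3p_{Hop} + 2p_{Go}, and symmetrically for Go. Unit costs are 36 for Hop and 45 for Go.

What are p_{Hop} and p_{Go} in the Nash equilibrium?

85.6875, 89.0625

Hop's profit: π = (p_{Hop} − 36)(228 − 3p_{Hop} + 2p_{Go}).
∂π/∂p_{Hop} = 336 − 6p_{Hop} + 2p_{Go} = 0 ⇒ p_{Hop} = 56 + (1/3)p_{Go}.
Similarly p_{Go} = 60.5 + (1/3)p_{Hop}.
Plugging p_{Go} into Hop's best response: p_{Hop} = 56 + (1/3)(60.5 + (1/3)p_{Hop}) ⇒ (8/9)p_{Hop} = 457/6, so p_{Hop} = 85.6875.
Then p_{Go} = 60.5 + (1/3)·85.6875 = 89.0625.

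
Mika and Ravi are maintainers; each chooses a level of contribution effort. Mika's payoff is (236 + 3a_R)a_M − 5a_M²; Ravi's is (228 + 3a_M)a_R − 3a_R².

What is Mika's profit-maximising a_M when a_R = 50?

Expanding Mika's payoff: 236a_M + 3a_Ra_M − 5a_M².
∂π/∂a_M = 236 + 3a_R − 10a_M = 0, so a_M = 23.6 + 0.3a_R.
At a_R = 50: a_M = 23.6 + 0.3·50 = 38.6.

38.6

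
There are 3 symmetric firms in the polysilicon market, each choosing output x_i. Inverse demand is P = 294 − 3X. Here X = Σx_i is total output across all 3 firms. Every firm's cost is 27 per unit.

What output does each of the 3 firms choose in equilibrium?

22.25

A representative firm's profit is π_i = x_i(294 − 3X) − 27x_i, with X = x_i + Σ_{j≠i} x_j.
First-order condition: 267 − 6x_i − 3Σ_{j≠i} x_j = 0.
In a symmetric equilibrium every firm chooses the same x, so Σ_{j≠i} x_j = 2x. The condition becomes 267 − 12x = 0, giving x = 267/12 = 22.25.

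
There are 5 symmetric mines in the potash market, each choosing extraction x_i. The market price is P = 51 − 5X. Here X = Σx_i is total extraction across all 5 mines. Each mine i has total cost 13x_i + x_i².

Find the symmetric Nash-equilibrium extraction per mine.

A representative mine's profit is π_i = x_i(51 − 5X) − 13x_i − x_i², with X = x_i + Σ_{j≠i} x_j.
First-order condition: 38 − 12x_i − 5Σ_{j≠i} x_j = 0.
Imposing symmetry (x_j = x for all j) turns Σ_{j≠i} x_j into 4x, so 38 = 32x and x = 1.1875.

1.1875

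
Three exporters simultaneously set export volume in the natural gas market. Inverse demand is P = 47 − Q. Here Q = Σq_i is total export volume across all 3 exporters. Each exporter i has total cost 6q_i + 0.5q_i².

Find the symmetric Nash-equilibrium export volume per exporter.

A representative exporter's profit is π_i = q_i(47 − Q) − 6q_i − 0.5q_i², with Q = q_i + Σ_{j≠i} q_j.
First-order condition: 41 − 3q_i − Σ_{j≠i} q_j = 0.
In a symmetric equilibrium every exporter chooses the same q, so Σ_{j≠i} q_j = 2q. The condition becomes 41 − 5q = 0, giving q = 41/5 = 8.2.

8.2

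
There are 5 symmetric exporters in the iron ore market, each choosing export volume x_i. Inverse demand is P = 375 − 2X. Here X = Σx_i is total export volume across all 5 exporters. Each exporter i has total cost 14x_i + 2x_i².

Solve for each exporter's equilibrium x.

22.5625

A representative exporter's profit is π_i = x_i(375 − 2X) − 14x_i − 2x_i², with X = x_i + Σ_{j≠i} x_j.
First-order condition: 361 − 8x_i − 2Σ_{j≠i} x_j = 0.
In a symmetric equilibrium every exporter chooses the same x, so Σ_{j≠i} x_j = 4x. The condition becomes 361 − 16x = 0, giving x = 361/16 = 22.5625.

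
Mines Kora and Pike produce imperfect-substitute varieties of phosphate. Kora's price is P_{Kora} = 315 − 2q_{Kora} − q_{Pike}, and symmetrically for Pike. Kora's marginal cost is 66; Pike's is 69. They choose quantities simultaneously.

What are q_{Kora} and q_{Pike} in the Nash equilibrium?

Mine Kora's profit: π = q_{Kora}(315 − 2q_{Kora} − q_{Pike}) − 66q_{Kora}.
∂π/∂q_{Kora} = 249 − 4q_{Kora} − q_{Pike} = 0 ⇒ q_{Kora} = 62.25 − 0.25q_{Pike}.
Similarly q_{Pike} = 61.5 − 0.25q_{Kora}.
Substituting the second reaction function into the first: q_{Kora} = 62.25 − 0.25(61.5 − 0.25q_{Kora}), which gives 0.9375q_{Kora} = 46.875 ⇒ q_{Kora} = 50.
Then q_{Pike} = 61.5 − 0.25·50 = 49.

50, 49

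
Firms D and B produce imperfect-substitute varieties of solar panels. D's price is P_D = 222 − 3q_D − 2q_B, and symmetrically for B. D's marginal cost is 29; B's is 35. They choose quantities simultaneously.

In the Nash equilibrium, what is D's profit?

Firm D's profit: π = q_D(222 − 3q_D − 2q_B) − 29q_D.
∂π/∂q_D = 193 − 6q_D − 2q_B = 0 ⇒ q_D = 193/6 − (1/3)q_B.
Similarly q_B = 187/6 − (1/3)q_D.
Solving the two reaction functions simultaneously: (1 − (−1/3)(−1/3))q_D = 193/6 − (1/3)·(187/6), so (8/9)q_D = 196/9 and q_D = 24.5.
Then q_B = 187/6 − (1/3)·24.5 = 23.
P_D = 222 − 3·24.5 − 2·23 = 102.5.
Profit = (102.5 − 29)·24.5 = 1800.75.

1800.75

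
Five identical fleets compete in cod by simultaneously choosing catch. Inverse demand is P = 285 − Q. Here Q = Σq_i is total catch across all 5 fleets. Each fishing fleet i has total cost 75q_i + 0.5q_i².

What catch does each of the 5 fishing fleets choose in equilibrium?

A representative fishing fleet's profit is π_i = q_i(285 − Q) − 75q_i − 0.5q_i², with Q = q_i + Σ_{j≠i} q_j.
First-order condition: 210 − 3q_i − Σ_{j≠i} q_j = 0.
With identical fishing fleets, set every q_j = q: then 210 − 3q − 4q = 0, i.e. q = 210/7 = 30.

30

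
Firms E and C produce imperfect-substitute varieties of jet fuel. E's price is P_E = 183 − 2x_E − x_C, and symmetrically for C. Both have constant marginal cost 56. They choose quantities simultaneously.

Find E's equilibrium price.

Firm E's profit: π = x_E(183 − 2x_E − x_C) − 56x_E.
∂π/∂x_E = 127 − 4x_E − x_C = 0 ⇒ x_E = 31.75 − 0.25x_C.
By symmetry x_C = x_E; substituting into the reaction function, 1.25x_E = 31.75 and x_E = 25.4.
P_E = 183 − 2·25.4 − 25.4 = 106.8.

106.8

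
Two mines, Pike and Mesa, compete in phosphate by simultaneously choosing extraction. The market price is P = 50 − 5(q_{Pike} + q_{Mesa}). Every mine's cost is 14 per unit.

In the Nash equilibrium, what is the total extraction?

Mine Pike's profit: π = q_{Pike}(50 − 5(q_{Pike} + q_{Mesa})) − 14q_{Pike}.
∂π/∂q_{Pike} = 36 − 10q_{Pike} − 5q_{Mesa} = 0, so q_{Pike} = 3.6 − 0.5q_{Mesa}.
By symmetry q_{Mesa} = q_{Pike}; substituting into the reaction function, 1.5q_{Pike} = 3.6 and q_{Pike} = 2.4.
Total extraction: 2.4 + 2.4 = 4.8.

4.8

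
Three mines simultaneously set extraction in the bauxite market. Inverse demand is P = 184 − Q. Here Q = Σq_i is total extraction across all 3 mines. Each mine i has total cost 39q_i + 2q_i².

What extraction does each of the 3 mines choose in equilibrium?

A representative mine's profit is π_i = q_i(184 − Q) − 39q_i − 2q_i², with Q = q_i + Σ_{j≠i} q_j.
First-order condition: 145 − 6q_i − Σ_{j≠i} q_j = 0.
In a symmetric equilibrium every mine chooses the same q, so Σ_{j≠i} q_j = 2q. The condition becomes 145 − 8q = 0, giving q = 145/8 = 18.125.

18.125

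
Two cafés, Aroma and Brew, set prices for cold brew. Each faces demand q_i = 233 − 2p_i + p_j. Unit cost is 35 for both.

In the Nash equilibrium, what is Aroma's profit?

Aroma's profit: π = (p_{Aroma} − 35)(233 − 2p_{Aroma} + p_{Brew}).
∂π/∂p_{Aroma} = 303 − 4p_{Aroma} + p_{Brew} = 0 ⇒ p_{Aroma} = 75.75 + 0.25p_{Brew}.
Setting p_{Aroma} = p_{Brew} in the reaction function: p_{Aroma} = 75.75 + 0.25p_{Aroma}, so p_{Aroma} = 75.75 / 0.75 = 101.
q_{Aroma} = 233 − 2·101 + 101 = 132.
Profit = (101 − 35)·132 = 8712.

8712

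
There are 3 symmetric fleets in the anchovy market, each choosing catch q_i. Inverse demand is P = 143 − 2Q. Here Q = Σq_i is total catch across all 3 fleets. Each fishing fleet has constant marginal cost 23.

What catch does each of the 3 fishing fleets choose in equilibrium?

A representative fishing fleet's profit is π_i = q_i(143 − 2Q) − 23q_i, with Q = q_i + Σ_{j≠i} q_j.
First-order condition: 120 − 4q_i − 2Σ_{j≠i} q_j = 0.
With identical fishing fleets, set every q_j = q: then 120 − 4q − 4q = 0, i.e. q = 120/8 = 15.

15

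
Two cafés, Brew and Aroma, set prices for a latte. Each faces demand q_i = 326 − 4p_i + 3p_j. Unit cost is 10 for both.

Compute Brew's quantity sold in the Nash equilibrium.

Brew's profit: π = (p_{Brew} − 10)(326 − 4p_{Brew} + 3p_{Aroma}).
∂π/∂p_{Brew} = 366 − 8p_{Brew} + 3p_{Aroma} = 0 ⇒ p_{Brew} = 45.75 + 0.375p_{Aroma}.
By symmetry p_{Aroma} = p_{Brew}; substituting into the reaction function, 0.625p_{Brew} = 45.75 and p_{Brew} = 73.2.
q_{Brew} = 326 − 4·73.2 + 3·73.2 = 252.8.

252.8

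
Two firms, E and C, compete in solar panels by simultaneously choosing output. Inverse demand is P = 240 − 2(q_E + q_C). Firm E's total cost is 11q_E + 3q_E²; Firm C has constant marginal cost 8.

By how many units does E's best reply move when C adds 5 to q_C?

Firm E's profit: π = q_E(240 − 2(q_E + q_C)) − 11q_E − 3q_E².
∂π/∂q_E = 229 − 10q_E − 2q_C = 0, so q_E = 22.9 − 0.2q_C.
The reaction-function slope is −0.2, so a 5-unit rise in q_C moves q_E by −0.2 × 5 = −1. E's best response falls — the actions are strategic substitutes.

-1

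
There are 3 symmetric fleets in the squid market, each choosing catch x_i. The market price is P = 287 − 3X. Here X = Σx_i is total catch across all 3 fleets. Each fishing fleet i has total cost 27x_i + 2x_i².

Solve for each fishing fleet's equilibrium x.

A representative fishing fleet's profit is π_i = x_i(287 − 3X) − 27x_i − 2x_i², with X = x_i + Σ_{j≠i} x_j.
First-order condition: 260 − 10x_i − 3Σ_{j≠i} x_j = 0.
In a symmetric equilibrium every fishing fleet chooses the same x, so Σ_{j≠i} x_j = 2x. The condition becomes 260 − 16x = 0, giving x = 260/16 = 16.25.

16.25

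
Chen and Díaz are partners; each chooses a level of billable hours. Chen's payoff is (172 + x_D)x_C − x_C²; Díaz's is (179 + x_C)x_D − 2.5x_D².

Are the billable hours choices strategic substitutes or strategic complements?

strategic complements

Expanding Chen's payoff: 172x_C + x_Dx_C − x_C².
∂π/∂x_C = 172 + x_D − 2x_C = 0, so x_C = 86 + 0.5x_D.
The best-response slope dx_C/dx_D = 0.5 > 0: the reaction function is upward-sloping, so the choices are strategic complements.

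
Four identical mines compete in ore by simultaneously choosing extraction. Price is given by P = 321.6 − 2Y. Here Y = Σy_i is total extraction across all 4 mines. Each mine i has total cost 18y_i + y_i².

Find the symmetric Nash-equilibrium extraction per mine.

25.3

A representative mine's profit is π_i = y_i(321.6 − 2Y) − 18y_i − y_i², with Y = y_i + Σ_{j≠i} y_j.
First-order condition: 303.6 − 6y_i − 2Σ_{j≠i} y_j = 0.
With identical mines, set every y_j = y: then 303.6 − 6y − 6y = 0, i.e. y = 303.6/12 = 25.3.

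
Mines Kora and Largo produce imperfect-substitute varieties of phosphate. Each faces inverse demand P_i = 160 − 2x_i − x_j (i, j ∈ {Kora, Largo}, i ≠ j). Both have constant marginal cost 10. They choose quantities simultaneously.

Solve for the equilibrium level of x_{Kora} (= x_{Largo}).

30

Mine Kora's profit: π = x_{Kora}(160 − 2x_{Kora} − x_{Largo}) − 10x_{Kora}.
∂π/∂x_{Kora} = 150 − 4x_{Kora} − x_{Largo} = 0 ⇒ x_{Kora} = 37.5 − 0.25x_{Largo}.
By symmetry x_{Largo} = x_{Kora}; substituting into the reaction function, 1.25x_{Kora} = 37.5 and x_{Kora} = 30.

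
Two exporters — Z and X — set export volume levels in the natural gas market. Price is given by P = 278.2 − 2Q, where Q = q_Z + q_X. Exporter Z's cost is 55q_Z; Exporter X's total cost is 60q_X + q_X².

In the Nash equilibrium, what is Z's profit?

Exporter Z's profit: π = q_Z(278.2 − 2(q_Z + q_X)) − 55q_Z.
∂π/∂q_Z = 223.2 − 4q_Z − 2q_X = 0, so q_Z = 55.8 − 0.5q_X.
For X: ∂π/∂q_X = 218.2 − 6q_X − 2q_Z = 0 ⇒ q_X = 1091/30 − (1/3)q_Z.
Solving the two reaction functions simultaneously: (1 − (−0.5)(−1/3))q_Z = 55.8 − 0.5·(1091/30), so (5/6)q_Z = 2257/60 and q_Z = 45.14.
Then q_X = 1091/30 − (1/3)·45.14 = 21.32.
Price P = 278.2 − 2·66.46 = 145.28.
Z's profit: (145.28 − 55)·45.14 = 4075.2392.

4075.2392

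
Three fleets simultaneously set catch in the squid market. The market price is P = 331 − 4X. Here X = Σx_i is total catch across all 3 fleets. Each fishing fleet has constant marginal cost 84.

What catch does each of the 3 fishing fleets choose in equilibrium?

A representative fishing fleet's profit is π_i = x_i(331 − 4X) − 84x_i, with X = x_i + Σ_{j≠i} x_j.
First-order condition: 247 − 8x_i − 4Σ_{j≠i} x_j = 0.
In a symmetric equilibrium every fishing fleet chooses the same x, so Σ_{j≠i} x_j = 2x. The condition becomes 247 − 16x = 0, giving x = 247/16 = 15.4375.

15.4375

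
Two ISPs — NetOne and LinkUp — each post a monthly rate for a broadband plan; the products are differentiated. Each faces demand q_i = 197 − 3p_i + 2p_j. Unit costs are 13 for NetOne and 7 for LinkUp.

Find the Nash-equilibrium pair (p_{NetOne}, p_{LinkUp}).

NetOne's profit: π = (p_{NetOne} − 13)(197 − 3p_{NetOne} + 2p_{LinkUp}).
∂π/∂p_{NetOne} = 236 − 6p_{NetOne} + 2p_{LinkUp} = 0 ⇒ p_{NetOne} = 118/3 + (1/3)p_{LinkUp}.
Similarly p_{LinkUp} = 109/3 + (1/3)p_{NetOne}.
Substituting the second reaction function into the first: p_{NetOne} = 118/3 + (1/3)(109/3 + (1/3)p_{NetOne}), which gives (8/9)p_{NetOne} = 463/9 ⇒ p_{NetOne} = 57.875.
Then p_{LinkUp} = 109/3 + (1/3)·57.875 = 55.625.

57.875, 55.625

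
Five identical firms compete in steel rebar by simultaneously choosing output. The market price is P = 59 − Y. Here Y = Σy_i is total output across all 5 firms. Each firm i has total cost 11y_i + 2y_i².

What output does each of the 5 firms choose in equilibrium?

A representative firm's profit is π_i = y_i(59 − Y) − 11y_i − 2y_i², with Y = y_i + Σ_{j≠i} y_j.
First-order condition: 48 − 6y_i − Σ_{j≠i} y_j = 0.
In a symmetric equilibrium every firm chooses the same y, so Σ_{j≠i} y_j = 4y. The condition becomes 48 − 10y = 0, giving y = 48/10 = 4.8.

4.8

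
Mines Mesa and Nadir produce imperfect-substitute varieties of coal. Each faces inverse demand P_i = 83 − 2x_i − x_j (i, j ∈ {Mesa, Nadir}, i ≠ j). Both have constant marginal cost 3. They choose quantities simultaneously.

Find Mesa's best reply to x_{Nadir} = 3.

Mine Mesa's profit: π = x_{Mesa}(83 − 2x_{Mesa} − x_{Nadir}) − 3x_{Mesa}.
∂π/∂x_{Mesa} = 80 − 4x_{Mesa} − x_{Nadir} = 0 ⇒ x_{Mesa} = 20 − 0.25x_{Nadir}.
At x_{Nadir} = 3: x_{Mesa} = 20 − 0.25·3 = 19.25.

19.25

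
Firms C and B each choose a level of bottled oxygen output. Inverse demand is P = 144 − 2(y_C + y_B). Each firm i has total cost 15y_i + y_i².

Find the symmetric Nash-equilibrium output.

16.125

Firm C's profit: π = y_C(144 − 2(y_C + y_B)) − 15y_C − y_C².
∂π/∂y_C = 129 − 6y_C − 2y_B = 0, so y_C = 21.5 − (1/3)y_B.
The game is symmetric, so in equilibrium y_B = y_C: the reaction function gives (4/3)y_C = 21.5, hence y_C = 16.125.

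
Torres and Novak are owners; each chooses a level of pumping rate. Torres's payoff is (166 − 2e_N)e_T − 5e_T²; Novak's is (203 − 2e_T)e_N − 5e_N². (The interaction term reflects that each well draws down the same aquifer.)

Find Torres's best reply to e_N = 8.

Expanding Torres's payoff: 166e_T − 2e_Ne_T − 5e_T².
∂π/∂e_T = 166 − 2e_N − 10e_T = 0, so e_T = 16.6 − 0.2e_N.
At e_N = 8: e_T = 16.6 − 0.2·8 = 15.

15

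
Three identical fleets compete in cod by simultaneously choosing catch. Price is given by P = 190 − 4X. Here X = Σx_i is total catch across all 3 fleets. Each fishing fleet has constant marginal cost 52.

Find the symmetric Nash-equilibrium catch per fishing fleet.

8.625

A representative fishing fleet's profit is π_i = x_i(190 − 4X) − 52x_i, with X = x_i + Σ_{j≠i} x_j.
First-order condition: 138 − 8x_i − 4Σ_{j≠i} x_j = 0.
In a symmetric equilibrium every fishing fleet chooses the same x, so Σ_{j≠i} x_j = 2x. The condition becomes 138 − 16x = 0, giving x = 138/16 = 8.625.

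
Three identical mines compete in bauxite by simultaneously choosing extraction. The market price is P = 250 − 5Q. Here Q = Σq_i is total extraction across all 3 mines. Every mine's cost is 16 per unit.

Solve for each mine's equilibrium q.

A representative mine's profit is π_i = q_i(250 − 5Q) − 16q_i, with Q = q_i + Σ_{j≠i} q_j.
First-order condition: 234 − 10q_i − 5Σ_{j≠i} q_j = 0.
In a symmetric equilibrium every mine chooses the same q, so Σ_{j≠i} q_j = 2q. The condition becomes 234 − 20q = 0, giving q = 234/20 = 11.7.

11.7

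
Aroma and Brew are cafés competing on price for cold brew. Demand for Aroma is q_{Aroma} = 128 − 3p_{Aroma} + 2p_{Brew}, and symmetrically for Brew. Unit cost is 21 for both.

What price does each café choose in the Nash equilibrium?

47.75

Aroma's profit: π = (p_{Aroma} − 21)(128 − 3p_{Aroma} + 2p_{Brew}).
∂π/∂p_{Aroma} = 191 − 6p_{Aroma} + 2p_{Brew} = 0 ⇒ p_{Aroma} = 191/6 + (1/3)p_{Brew}.
Setting p_{Aroma} = p_{Brew} in the reaction function: p_{Aroma} = 191/6 + (1/3)p_{Aroma}, so p_{Aroma} = (191/6) / (2/3) = 47.75.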